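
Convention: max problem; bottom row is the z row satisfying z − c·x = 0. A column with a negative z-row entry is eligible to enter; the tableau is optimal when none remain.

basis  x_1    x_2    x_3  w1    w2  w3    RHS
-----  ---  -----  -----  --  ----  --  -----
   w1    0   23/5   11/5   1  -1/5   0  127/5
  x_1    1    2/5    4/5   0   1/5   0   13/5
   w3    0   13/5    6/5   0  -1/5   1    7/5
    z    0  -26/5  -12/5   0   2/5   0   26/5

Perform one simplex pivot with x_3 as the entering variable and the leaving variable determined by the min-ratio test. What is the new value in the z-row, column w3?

2

Ratio test on column x_3 — row 1: (127/5)/(11/5) = 127/11; row 2: (13/5)/(4/5) = 13/4; row 3: (7/5)/(6/5) = 7/6. Minimum is 7/6 at row 3 (w3 leaves); pivot element 6/5.
Divide row 3 by 6/5; eliminate column x_3 from the other rows.
z-row update in column w3: 0 − (-12/5)·(5/6) = 2.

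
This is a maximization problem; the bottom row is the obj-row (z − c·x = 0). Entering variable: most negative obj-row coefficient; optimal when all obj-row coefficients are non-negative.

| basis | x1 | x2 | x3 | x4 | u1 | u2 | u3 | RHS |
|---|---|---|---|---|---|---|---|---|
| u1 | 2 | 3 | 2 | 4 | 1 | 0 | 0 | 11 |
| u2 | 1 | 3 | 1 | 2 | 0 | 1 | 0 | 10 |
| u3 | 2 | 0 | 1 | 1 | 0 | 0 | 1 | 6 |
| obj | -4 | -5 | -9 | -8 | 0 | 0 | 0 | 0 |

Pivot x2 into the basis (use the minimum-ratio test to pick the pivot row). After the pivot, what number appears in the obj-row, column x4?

Ratio test on column x2 — row 1: 11/3 = 11/3; row 2: 10/3 = 10/3; row 3: entry 0 ≤ 0. Minimum is 10/3 at row 2 (u2 leaves); pivot element 3.
Divide row 2 by 3; eliminate column x2 from the other rows.
obj-row update in column x4: -8 − (-5)·(2/3) = -14/3.

-14/3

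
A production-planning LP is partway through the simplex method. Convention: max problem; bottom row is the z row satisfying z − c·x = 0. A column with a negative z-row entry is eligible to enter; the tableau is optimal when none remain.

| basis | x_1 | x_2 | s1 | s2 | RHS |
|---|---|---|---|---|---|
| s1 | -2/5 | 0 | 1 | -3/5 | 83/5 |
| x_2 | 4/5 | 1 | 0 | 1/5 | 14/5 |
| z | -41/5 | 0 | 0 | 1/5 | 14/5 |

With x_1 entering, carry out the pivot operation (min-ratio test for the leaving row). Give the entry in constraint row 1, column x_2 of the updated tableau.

Ratio test on column x_1 — row 1: entry -2/5 ≤ 0; row 2: (14/5)/(4/5) = 7/2. Minimum is 7/2 at row 2 (x_2 leaves); pivot element 4/5.
Divide row 2 by 4/5; eliminate column x_1 from the other rows.
Row 1 update in column x_2: 0 − (-2/5)·(5/4) = 1/2.

1/2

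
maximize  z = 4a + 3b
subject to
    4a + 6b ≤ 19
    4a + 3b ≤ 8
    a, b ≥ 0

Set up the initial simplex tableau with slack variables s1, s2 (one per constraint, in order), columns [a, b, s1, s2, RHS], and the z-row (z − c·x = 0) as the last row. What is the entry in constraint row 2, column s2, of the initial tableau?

Slack s2 belongs to constraint 2; its column is the unit vector e_2, so the entry in row 2 is 1.

1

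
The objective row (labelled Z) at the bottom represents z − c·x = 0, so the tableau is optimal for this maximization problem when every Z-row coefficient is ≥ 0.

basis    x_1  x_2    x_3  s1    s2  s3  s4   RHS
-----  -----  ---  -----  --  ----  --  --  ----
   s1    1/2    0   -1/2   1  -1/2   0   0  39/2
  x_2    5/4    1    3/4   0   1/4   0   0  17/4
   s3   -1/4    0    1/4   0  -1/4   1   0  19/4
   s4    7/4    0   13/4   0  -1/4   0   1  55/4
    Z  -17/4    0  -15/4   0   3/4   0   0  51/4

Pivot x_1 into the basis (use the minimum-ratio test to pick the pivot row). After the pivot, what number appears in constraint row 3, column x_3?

2/5

Ratio test on column x_1 — row 1: (39/2)/(1/2) = 39; row 2: (17/4)/(5/4) = 17/5; row 3: entry -1/4 ≤ 0; row 4: (55/4)/(7/4) = 55/7. Minimum is 17/5 at row 2 (x_2 leaves); pivot element 5/4.
Divide row 2 by 5/4; eliminate column x_1 from the other rows.
Row 3 update in column x_3: 1/4 − (-1/4)·(3/5) = 2/5.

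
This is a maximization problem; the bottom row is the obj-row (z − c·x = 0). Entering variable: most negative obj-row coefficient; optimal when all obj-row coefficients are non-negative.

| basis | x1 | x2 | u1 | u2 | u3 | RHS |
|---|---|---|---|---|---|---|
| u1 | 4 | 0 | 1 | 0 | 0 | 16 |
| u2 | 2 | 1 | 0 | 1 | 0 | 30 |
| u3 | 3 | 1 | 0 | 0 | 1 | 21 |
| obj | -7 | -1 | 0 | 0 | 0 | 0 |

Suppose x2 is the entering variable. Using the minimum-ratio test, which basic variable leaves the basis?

u3

Column x2 entries and ratios — u1: 0 ≤ 0, skip; u2: 30/1 = 30; u3: 21/1 = 21.
Smallest ratio is 21 in the row of u3, so u3 leaves.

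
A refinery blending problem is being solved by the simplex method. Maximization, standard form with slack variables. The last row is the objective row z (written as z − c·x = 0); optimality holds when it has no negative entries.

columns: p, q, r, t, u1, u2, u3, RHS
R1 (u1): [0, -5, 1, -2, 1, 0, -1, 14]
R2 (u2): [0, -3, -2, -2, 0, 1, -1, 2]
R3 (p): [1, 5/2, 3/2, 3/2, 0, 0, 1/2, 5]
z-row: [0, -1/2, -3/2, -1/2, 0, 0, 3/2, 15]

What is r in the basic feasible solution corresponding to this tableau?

r is not in the basis, so in the current basic feasible solution r = 0.

0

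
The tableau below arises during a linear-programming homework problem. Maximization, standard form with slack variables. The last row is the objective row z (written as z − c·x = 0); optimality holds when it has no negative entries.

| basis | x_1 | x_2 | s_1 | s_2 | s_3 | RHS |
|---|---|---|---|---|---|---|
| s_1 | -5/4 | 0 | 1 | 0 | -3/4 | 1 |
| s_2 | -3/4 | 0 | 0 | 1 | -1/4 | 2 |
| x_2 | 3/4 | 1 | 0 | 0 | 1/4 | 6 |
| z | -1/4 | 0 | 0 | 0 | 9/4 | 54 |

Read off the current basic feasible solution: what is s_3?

0

s_3 is not in the basis, so in the current basic feasible solution s_3 = 0.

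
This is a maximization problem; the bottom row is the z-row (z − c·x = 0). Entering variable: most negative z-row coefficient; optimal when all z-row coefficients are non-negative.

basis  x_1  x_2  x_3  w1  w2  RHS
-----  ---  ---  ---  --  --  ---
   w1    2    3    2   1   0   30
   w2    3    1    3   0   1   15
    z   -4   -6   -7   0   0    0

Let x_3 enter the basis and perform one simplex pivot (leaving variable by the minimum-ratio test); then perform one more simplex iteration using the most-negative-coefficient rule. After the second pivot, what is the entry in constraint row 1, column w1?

3/7

Ratio test on column x_3 — row 1: 30/2 = 15; row 2: 15/3 = 5. Minimum is 5 at row 2 (w2 leaves); pivot element 3.
Divide row 2 by 3; eliminate column x_3 from the other rows.
Second iteration: most negative z-row entry is -11/3 in column x_2, so x_2 enters.
Ratio test on column x_2 — row 1: 20/(7/3) = 60/7; row 2: 5/(1/3) = 15. Minimum is 60/7 at row 1 (w1 leaves); pivot element 7/3.
Divide row 1 by 7/3; eliminate column x_2 from the other rows.
After both pivots, the entry at constraint row 1, column w1 is 3/7.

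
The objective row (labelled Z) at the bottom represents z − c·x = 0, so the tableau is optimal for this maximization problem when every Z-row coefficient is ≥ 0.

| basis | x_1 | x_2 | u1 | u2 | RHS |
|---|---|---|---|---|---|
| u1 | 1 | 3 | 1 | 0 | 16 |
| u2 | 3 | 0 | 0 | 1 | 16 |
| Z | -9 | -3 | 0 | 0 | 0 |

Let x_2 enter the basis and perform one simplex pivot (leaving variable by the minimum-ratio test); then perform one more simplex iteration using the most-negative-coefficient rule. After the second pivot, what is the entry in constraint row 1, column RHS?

32/9

Ratio test on column x_2 — row 1: 16/3 = 16/3; row 2: entry 0 ≤ 0. Minimum is 16/3 at row 1 (u1 leaves); pivot element 3.
Divide row 1 by 3; eliminate column x_2 from the other rows.
Second iteration: most negative Z-row entry is -8 in column x_1, so x_1 enters.
Ratio test on column x_1 — row 1: (16/3)/(1/3) = 16; row 2: 16/3 = 16/3. Minimum is 16/3 at row 2 (u2 leaves); pivot element 3.
Divide row 2 by 3; eliminate column x_1 from the other rows.
After both pivots, the entry at constraint row 1, column RHS is 32/9.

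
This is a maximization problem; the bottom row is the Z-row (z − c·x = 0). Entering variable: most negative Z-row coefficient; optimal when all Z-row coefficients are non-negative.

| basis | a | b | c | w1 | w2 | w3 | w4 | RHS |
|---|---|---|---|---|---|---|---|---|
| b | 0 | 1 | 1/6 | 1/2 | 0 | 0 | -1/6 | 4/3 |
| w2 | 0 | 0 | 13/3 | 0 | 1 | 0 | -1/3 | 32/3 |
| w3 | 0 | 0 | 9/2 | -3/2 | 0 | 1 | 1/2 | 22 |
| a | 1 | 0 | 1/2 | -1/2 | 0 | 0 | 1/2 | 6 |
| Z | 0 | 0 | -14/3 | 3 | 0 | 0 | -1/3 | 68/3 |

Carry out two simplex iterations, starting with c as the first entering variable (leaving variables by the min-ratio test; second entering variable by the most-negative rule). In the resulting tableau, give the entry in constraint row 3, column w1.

Ratio test on column c — row 1: (4/3)/(1/6) = 8; row 2: (32/3)/(13/3) = 32/13; row 3: 22/(9/2) = 44/9; row 4: 6/(1/2) = 12. Minimum is 32/13 at row 2 (w2 leaves); pivot element 13/3.
Divide row 2 by 13/3; eliminate column c from the other rows.
Second iteration: most negative Z-row entry is -9/13 in column w4, so w4 enters.
Ratio test on column w4 — row 1: entry -2/13 ≤ 0; row 2: entry -1/13 ≤ 0; row 3: (142/13)/(11/13) = 142/11; row 4: (62/13)/(7/13) = 62/7. Minimum is 62/7 at row 4 (a leaves); pivot element 7/13.
Divide row 4 by 7/13; eliminate column w4 from the other rows.
After both pivots, the entry at constraint row 3, column w1 is -5/7.

-5/7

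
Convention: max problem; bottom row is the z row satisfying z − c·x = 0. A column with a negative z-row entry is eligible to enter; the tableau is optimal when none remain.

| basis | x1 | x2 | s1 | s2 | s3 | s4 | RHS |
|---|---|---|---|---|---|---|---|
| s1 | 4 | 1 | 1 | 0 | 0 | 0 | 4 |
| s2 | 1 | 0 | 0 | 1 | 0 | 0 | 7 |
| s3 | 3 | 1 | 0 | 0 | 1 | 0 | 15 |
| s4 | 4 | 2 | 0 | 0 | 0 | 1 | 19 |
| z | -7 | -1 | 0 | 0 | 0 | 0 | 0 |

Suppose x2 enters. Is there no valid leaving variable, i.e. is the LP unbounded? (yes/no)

no

Column x2 has positive entries in row(s) 1, 3, 4, so the ratio test bounds it — not unbounded.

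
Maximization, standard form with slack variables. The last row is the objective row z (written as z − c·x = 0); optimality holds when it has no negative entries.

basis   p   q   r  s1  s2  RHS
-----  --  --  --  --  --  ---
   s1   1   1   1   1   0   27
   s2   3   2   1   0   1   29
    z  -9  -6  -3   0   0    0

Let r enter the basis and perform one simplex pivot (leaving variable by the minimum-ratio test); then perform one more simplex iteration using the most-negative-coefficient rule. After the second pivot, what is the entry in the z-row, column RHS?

87

Ratio test on column r — row 1: 27/1 = 27; row 2: 29/1 = 29. Minimum is 27 at row 1 (s1 leaves); pivot element 1.
Divide row 1 by 1; eliminate column r from the other rows.
Second iteration: most negative z-row entry is -6 in column p, so p enters.
Ratio test on column p — row 1: 27/1 = 27; row 2: 2/2 = 1. Minimum is 1 at row 2 (s2 leaves); pivot element 2.
Divide row 2 by 2; eliminate column p from the other rows.
After both pivots, the entry at the z-row, column RHS is 87.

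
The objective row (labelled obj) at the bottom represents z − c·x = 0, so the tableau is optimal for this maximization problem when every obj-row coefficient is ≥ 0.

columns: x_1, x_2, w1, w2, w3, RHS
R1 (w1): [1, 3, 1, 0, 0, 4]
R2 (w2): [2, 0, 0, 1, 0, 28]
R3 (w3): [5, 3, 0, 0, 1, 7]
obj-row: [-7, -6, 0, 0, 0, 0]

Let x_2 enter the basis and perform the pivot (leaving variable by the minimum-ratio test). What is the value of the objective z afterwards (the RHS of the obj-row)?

Ratio test on column x_2 — row 1: 4/3 = 4/3; row 2: entry 0 ≤ 0; row 3: 7/3 = 7/3. Minimum is 4/3 at row 1 (w1 leaves); pivot element 3.
Pivot on row 1; the obj-row RHS becomes 0 − (-6)·(4/3) = 8.

8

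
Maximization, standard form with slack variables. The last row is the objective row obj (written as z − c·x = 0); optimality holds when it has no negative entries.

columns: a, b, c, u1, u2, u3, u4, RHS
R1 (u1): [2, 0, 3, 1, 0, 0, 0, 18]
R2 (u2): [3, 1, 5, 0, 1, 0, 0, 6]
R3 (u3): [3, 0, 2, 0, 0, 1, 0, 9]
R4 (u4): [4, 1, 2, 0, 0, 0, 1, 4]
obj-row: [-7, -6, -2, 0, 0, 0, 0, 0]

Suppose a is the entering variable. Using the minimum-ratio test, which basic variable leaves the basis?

u4

Column a entries and ratios — u1: 18/2 = 9; u2: 6/3 = 2; u3: 9/3 = 3; u4: 4/4 = 1.
Smallest ratio is 1 in the row of u4, so u4 leaves.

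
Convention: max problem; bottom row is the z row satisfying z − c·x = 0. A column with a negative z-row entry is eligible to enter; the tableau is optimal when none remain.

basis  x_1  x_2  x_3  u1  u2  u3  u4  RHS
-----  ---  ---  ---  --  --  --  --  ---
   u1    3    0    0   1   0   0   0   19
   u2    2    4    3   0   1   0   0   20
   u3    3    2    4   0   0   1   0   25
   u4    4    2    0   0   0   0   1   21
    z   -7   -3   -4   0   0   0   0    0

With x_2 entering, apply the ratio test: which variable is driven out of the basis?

u2

Column x_2 entries and ratios — u1: 0 ≤ 0, skip; u2: 20/4 = 5; u3: 25/2 = 25/2; u4: 21/2 = 21/2.
Smallest ratio is 5 in the row of u2, so u2 leaves.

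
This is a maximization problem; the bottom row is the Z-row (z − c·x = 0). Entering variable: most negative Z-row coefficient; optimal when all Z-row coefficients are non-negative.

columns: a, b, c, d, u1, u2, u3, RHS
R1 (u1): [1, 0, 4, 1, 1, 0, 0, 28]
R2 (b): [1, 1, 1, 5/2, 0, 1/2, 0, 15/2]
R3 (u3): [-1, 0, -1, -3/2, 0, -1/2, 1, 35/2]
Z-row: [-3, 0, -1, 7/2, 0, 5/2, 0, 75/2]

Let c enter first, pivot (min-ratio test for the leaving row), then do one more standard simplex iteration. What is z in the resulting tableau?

139/3

Ratio test on column c — row 1: 28/4 = 7; row 2: (15/2)/1 = 15/2; row 3: entry -1 ≤ 0. Minimum is 7 at row 1 (u1 leaves); pivot element 4.
Pivot on row 1; the Z-row RHS becomes 75/2 − (-1)·7 = 89/2.
Next entering variable (most negative Z-row entry -11/4): a.
Ratio test on column a — row 1: 7/(1/4) = 28; row 2: (1/2)/(3/4) = 2/3; row 3: entry -3/4 ≤ 0. Minimum is 2/3 at row 2 (b leaves); pivot element 3/4.
After the second pivot the Z-row RHS is 89/2 − (-11/4)·(2/3) = 139/3.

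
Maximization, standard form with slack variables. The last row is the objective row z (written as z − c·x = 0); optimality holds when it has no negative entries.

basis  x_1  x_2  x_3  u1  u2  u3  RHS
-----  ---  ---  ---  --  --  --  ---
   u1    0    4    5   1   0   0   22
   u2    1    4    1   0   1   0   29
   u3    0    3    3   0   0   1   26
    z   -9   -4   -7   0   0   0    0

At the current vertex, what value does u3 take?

u3 is basic (row 3); its value is the RHS of that row, 26.

26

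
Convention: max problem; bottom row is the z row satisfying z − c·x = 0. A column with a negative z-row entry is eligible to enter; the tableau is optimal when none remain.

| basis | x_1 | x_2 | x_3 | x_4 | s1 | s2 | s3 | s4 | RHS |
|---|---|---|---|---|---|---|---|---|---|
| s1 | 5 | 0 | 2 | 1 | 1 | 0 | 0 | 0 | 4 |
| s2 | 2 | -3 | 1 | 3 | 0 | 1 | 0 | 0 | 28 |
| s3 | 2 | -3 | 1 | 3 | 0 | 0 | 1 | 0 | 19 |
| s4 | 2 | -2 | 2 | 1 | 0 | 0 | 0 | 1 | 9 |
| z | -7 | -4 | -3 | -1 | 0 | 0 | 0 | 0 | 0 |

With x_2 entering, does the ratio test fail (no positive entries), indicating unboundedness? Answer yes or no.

Every constraint-row entry in column x_2 is ≤ 0, so increasing x_2 is unbounded.

yes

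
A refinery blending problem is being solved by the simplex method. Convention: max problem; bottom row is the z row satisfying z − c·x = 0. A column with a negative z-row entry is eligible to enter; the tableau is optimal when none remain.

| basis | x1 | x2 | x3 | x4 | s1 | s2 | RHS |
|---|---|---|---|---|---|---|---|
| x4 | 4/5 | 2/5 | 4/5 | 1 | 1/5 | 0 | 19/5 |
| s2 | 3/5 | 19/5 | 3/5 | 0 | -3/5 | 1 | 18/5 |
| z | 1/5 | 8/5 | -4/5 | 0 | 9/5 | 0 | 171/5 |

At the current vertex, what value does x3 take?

0

x3 is not in the basis, so in the current basic feasible solution x3 = 0.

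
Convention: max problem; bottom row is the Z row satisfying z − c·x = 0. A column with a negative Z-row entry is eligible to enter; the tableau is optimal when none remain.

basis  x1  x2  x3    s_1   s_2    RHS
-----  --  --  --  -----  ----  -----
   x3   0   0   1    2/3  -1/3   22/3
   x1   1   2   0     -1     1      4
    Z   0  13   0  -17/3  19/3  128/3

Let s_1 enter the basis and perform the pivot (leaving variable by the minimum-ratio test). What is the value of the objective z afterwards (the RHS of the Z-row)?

Ratio test on column s_1 — row 1: (22/3)/(2/3) = 11; row 2: entry -1 ≤ 0. Minimum is 11 at row 1 (x3 leaves); pivot element 2/3.
Pivot on row 1; the Z-row RHS becomes 128/3 − (-17/3)·11 = 105.

105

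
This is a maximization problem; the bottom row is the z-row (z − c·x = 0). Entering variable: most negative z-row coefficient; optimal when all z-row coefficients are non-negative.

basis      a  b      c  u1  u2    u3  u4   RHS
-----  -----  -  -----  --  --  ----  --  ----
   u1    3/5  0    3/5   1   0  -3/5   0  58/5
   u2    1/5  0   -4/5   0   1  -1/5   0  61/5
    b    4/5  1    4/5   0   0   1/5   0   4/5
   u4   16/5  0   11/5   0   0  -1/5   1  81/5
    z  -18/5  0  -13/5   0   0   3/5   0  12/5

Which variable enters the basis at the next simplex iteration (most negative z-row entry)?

Negative z-row entries: a: -18/5, c: -13/5.
The most negative is -18/5 in column a, so a enters.

a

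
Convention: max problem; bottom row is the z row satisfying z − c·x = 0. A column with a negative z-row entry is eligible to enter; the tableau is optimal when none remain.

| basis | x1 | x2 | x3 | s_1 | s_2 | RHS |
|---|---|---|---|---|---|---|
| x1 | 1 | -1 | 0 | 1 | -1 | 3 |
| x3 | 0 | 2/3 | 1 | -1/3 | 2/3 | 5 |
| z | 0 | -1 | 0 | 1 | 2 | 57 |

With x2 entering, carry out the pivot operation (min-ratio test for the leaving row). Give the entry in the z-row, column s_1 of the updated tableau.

Ratio test on column x2 — row 1: entry -1 ≤ 0; row 2: 5/(2/3) = 15/2. Minimum is 15/2 at row 2 (x3 leaves); pivot element 2/3.
Divide row 2 by 2/3; eliminate column x2 from the other rows.
z-row update in column s_1: 1 − (-1)·(-1/2) = 1/2.

1/2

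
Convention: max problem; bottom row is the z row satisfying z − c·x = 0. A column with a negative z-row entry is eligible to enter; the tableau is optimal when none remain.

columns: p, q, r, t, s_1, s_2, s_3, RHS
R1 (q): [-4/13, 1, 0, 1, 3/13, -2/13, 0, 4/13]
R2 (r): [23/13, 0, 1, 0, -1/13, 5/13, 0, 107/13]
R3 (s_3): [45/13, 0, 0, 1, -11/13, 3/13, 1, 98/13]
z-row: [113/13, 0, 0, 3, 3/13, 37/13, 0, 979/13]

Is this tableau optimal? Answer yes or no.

yes

Every z-row coefficient is ≥ 0, so the tableau is optimal.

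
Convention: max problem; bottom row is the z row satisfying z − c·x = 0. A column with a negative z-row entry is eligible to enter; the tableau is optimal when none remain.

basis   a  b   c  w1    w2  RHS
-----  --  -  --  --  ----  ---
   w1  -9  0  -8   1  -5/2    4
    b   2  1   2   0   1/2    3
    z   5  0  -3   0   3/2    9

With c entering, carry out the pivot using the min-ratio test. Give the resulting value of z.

27/2

Ratio test on column c — row 1: entry -8 ≤ 0; row 2: 3/2 = 3/2. Minimum is 3/2 at row 2 (b leaves); pivot element 2.
Pivot on row 2; the z-row RHS becomes 9 − (-3)·(3/2) = 27/2.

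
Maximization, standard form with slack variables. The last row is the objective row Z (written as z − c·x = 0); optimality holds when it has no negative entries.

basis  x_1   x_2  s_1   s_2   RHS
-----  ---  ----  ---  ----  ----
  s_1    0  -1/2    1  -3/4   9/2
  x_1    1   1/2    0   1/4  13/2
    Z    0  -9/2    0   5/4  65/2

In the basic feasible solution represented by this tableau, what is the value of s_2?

0

s_2 is not in the basis, so in the current basic feasible solution s_2 = 0.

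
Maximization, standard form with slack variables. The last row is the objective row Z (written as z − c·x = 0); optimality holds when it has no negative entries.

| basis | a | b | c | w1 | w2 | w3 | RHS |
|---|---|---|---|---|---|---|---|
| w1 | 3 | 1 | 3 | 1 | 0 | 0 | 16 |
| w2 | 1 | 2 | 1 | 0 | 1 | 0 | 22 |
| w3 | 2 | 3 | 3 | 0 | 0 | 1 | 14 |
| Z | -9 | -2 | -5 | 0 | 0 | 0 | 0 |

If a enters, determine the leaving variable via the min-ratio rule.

w1

Column a entries and ratios — w1: 16/3 = 16/3; w2: 22/1 = 22; w3: 14/2 = 7.
Smallest ratio is 16/3 in the row of w1, so w1 leaves.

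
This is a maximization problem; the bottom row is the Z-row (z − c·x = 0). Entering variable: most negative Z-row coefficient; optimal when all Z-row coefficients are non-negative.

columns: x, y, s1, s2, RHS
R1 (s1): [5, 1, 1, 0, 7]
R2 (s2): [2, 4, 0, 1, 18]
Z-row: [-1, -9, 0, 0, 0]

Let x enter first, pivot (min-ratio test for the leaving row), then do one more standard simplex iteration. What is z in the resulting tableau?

Ratio test on column x — row 1: 7/5 = 7/5; row 2: 18/2 = 9. Minimum is 7/5 at row 1 (s1 leaves); pivot element 5.
Pivot on row 1; the Z-row RHS becomes 0 − (-1)·(7/5) = 7/5.
Next entering variable (most negative Z-row entry -44/5): y.
Ratio test on column y — row 1: (7/5)/(1/5) = 7; row 2: (76/5)/(18/5) = 38/9. Minimum is 38/9 at row 2 (s2 leaves); pivot element 18/5.
After the second pivot the Z-row RHS is 7/5 − (-44/5)·(38/9) = 347/9.

347/9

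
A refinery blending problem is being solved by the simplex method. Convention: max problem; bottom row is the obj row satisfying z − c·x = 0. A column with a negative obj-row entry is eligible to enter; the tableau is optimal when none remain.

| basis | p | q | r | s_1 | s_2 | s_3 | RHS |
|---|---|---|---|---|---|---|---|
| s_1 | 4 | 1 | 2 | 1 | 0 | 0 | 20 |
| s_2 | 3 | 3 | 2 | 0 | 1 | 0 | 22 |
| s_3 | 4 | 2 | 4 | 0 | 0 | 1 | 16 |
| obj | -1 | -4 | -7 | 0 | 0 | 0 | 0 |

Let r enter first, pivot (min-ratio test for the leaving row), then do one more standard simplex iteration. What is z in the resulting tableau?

Ratio test on column r — row 1: 20/2 = 10; row 2: 22/2 = 11; row 3: 16/4 = 4. Minimum is 4 at row 3 (s_3 leaves); pivot element 4.
Pivot on row 3; the obj-row RHS becomes 0 − (-7)·4 = 28.
Next entering variable (most negative obj-row entry -1/2): q.
Ratio test on column q — row 1: entry 0 ≤ 0; row 2: 14/2 = 7; row 3: 4/(1/2) = 8. Minimum is 7 at row 2 (s_2 leaves); pivot element 2.
After the second pivot the obj-row RHS is 28 − (-1/2)·7 = 63/2.

63/2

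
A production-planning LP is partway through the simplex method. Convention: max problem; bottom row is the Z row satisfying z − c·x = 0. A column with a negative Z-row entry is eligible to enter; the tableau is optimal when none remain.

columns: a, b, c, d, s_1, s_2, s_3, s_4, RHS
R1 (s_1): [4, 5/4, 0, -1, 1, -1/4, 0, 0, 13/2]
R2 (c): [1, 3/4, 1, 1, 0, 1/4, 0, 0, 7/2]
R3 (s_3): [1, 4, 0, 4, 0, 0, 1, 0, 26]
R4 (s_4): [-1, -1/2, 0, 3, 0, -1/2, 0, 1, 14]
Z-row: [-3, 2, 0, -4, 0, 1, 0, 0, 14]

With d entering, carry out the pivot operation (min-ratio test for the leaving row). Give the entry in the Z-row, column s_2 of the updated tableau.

2

Ratio test on column d — row 1: entry -1 ≤ 0; row 2: (7/2)/1 = 7/2; row 3: 26/4 = 13/2; row 4: 14/3 = 14/3. Minimum is 7/2 at row 2 (c leaves); pivot element 1.
Divide row 2 by 1; eliminate column d from the other rows.
Z-row update in column s_2: 1 − (-4)·(1/4) = 2.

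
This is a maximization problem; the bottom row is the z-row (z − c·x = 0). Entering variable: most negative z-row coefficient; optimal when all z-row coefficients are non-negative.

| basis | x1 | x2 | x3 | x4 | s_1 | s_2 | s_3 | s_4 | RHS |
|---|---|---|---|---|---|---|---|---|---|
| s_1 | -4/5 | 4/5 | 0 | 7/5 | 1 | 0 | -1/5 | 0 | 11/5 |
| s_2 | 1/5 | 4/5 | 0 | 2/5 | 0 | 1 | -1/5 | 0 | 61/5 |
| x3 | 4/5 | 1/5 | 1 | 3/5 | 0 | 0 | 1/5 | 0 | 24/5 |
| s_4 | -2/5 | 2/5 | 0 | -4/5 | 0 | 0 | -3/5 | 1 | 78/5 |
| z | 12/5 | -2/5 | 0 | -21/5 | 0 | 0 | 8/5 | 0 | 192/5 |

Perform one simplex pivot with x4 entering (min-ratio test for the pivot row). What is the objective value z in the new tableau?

45

Ratio test on column x4 — row 1: (11/5)/(7/5) = 11/7; row 2: (61/5)/(2/5) = 61/2; row 3: (24/5)/(3/5) = 8; row 4: entry -4/5 ≤ 0. Minimum is 11/7 at row 1 (s_1 leaves); pivot element 7/5.
Pivot on row 1; the z-row RHS becomes 192/5 − (-21/5)·(11/7) = 45.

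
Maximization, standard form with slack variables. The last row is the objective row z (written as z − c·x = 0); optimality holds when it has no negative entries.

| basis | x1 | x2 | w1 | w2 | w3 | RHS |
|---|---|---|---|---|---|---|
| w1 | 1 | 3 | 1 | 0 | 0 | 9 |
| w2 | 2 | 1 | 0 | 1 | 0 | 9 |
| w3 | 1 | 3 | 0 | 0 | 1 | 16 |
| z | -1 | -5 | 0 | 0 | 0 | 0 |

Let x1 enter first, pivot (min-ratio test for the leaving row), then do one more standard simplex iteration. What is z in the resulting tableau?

Ratio test on column x1 — row 1: 9/1 = 9; row 2: 9/2 = 9/2; row 3: 16/1 = 16. Minimum is 9/2 at row 2 (w2 leaves); pivot element 2.
Pivot on row 2; the z-row RHS becomes 0 − (-1)·(9/2) = 9/2.
Next entering variable (most negative z-row entry -9/2): x2.
Ratio test on column x2 — row 1: (9/2)/(5/2) = 9/5; row 2: (9/2)/(1/2) = 9; row 3: (23/2)/(5/2) = 23/5. Minimum is 9/5 at row 1 (w1 leaves); pivot element 5/2.
After the second pivot the z-row RHS is 9/2 − (-9/2)·(9/5) = 63/5.

63/5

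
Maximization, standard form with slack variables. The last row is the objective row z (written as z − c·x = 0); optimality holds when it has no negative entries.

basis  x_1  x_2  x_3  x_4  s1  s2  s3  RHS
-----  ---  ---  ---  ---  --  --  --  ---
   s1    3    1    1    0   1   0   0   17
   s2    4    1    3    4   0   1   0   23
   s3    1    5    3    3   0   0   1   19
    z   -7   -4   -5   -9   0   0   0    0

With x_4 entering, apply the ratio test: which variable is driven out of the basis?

Column x_4 entries and ratios — s1: 0 ≤ 0, skip; s2: 23/4 = 23/4; s3: 19/3 = 19/3.
Smallest ratio is 23/4 in the row of s2, so s2 leaves.

s2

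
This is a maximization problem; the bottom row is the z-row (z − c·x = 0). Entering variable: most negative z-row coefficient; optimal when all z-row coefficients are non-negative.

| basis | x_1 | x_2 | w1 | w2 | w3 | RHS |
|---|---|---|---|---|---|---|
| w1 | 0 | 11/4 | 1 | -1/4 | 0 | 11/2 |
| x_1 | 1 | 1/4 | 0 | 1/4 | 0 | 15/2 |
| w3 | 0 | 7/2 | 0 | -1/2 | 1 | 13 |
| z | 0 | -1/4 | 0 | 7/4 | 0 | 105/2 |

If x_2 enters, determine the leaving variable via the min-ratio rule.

Column x_2 entries and ratios — w1: (11/2)/(11/4) = 2; x_1: (15/2)/(1/4) = 30; w3: 13/(7/2) = 26/7.
Smallest ratio is 2 in the row of w1, so w1 leaves.

w1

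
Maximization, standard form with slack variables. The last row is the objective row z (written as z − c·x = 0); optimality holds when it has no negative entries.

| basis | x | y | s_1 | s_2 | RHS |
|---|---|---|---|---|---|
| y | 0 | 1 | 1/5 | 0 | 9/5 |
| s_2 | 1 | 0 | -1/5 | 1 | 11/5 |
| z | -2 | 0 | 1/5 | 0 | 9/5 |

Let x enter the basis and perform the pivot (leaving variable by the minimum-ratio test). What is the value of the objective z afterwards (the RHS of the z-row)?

31/5

Ratio test on column x — row 1: entry 0 ≤ 0; row 2: (11/5)/1 = 11/5. Minimum is 11/5 at row 2 (s_2 leaves); pivot element 1.
Pivot on row 2; the z-row RHS becomes 9/5 − (-2)·(11/5) = 31/5.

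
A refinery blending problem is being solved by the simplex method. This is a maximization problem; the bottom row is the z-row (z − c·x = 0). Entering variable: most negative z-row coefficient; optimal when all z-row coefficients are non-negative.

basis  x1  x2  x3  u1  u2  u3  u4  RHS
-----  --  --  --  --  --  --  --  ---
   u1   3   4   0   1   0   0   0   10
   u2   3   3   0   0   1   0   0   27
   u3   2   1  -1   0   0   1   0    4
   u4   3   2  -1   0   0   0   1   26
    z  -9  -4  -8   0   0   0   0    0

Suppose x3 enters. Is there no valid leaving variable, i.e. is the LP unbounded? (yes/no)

Every constraint-row entry in column x3 is ≤ 0, so increasing x3 is unbounded.

yes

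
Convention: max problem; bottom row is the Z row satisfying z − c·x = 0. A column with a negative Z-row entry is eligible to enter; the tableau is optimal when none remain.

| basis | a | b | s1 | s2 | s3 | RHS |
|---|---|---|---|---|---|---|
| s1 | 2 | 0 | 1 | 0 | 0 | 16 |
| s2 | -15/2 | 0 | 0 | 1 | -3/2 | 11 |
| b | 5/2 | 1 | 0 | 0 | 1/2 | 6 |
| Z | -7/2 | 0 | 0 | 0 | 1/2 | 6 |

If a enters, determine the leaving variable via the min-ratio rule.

Column a entries and ratios — s1: 16/2 = 8; s2: -15/2 ≤ 0, skip; b: 6/(5/2) = 12/5.
Smallest ratio is 12/5 in the row of b, so b leaves.

b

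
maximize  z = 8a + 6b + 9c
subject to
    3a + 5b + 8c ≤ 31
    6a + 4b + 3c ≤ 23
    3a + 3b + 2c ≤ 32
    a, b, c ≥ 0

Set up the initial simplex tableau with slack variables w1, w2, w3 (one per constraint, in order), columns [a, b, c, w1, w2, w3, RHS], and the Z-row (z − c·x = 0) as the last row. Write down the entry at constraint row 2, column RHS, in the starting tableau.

The RHS of constraint 2 is b_2 = 23.

23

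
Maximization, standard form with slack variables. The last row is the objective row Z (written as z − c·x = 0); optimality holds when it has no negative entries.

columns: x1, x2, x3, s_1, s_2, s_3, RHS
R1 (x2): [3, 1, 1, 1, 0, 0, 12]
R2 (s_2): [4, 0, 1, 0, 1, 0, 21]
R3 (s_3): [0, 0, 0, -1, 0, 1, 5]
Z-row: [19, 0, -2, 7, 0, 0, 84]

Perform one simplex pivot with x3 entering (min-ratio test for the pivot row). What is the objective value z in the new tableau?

Ratio test on column x3 — row 1: 12/1 = 12; row 2: 21/1 = 21; row 3: entry 0 ≤ 0. Minimum is 12 at row 1 (x2 leaves); pivot element 1.
Pivot on row 1; the Z-row RHS becomes 84 − (-2)·12 = 108.

108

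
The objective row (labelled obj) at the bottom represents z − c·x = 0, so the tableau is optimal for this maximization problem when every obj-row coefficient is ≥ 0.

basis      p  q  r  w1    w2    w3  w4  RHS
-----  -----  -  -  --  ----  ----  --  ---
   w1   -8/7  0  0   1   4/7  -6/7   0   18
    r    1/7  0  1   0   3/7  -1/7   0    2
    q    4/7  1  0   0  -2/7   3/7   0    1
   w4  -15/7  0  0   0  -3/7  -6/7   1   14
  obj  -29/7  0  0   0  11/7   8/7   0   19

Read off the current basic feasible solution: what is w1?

18

w1 is basic (row 1); its value is the RHS of that row, 18.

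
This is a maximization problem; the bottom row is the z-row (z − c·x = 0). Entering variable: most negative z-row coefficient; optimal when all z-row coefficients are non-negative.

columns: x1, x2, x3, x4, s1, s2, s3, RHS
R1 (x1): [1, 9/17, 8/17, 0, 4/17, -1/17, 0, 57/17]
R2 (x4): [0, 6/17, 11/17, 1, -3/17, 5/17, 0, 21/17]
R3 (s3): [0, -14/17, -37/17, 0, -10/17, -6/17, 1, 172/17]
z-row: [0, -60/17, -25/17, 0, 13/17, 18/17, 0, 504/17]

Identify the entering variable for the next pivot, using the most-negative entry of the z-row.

x2

Negative z-row entries: x2: -60/17, x3: -25/17.
The most negative is -60/17 in column x2, so x2 enters.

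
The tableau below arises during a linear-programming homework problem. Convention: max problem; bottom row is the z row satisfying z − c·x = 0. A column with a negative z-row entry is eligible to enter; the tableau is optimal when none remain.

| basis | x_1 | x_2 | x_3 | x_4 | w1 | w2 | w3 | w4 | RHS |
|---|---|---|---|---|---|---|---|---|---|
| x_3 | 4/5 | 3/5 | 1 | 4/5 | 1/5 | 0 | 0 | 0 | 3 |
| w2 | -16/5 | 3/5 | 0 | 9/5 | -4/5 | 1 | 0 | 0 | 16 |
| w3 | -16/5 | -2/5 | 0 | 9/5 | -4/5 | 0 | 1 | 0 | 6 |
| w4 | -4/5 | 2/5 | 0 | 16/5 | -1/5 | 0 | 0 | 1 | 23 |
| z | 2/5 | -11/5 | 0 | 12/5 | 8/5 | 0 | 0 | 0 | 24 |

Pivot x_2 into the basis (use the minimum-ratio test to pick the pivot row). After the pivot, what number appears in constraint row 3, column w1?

-2/3

Ratio test on column x_2 — row 1: 3/(3/5) = 5; row 2: 16/(3/5) = 80/3; row 3: entry -2/5 ≤ 0; row 4: 23/(2/5) = 115/2. Minimum is 5 at row 1 (x_3 leaves); pivot element 3/5.
Divide row 1 by 3/5; eliminate column x_2 from the other rows.
Row 3 update in column w1: -4/5 − (-2/5)·(1/3) = -2/3.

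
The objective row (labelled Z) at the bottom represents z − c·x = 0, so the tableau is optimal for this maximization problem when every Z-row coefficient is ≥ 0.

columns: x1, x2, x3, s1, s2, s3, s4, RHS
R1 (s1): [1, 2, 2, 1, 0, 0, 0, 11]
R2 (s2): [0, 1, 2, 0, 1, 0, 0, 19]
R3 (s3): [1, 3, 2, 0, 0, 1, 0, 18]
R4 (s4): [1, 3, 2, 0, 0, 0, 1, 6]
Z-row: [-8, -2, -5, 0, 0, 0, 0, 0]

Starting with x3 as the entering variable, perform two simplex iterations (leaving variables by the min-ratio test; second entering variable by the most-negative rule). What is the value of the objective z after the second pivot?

Ratio test on column x3 — row 1: 11/2 = 11/2; row 2: 19/2 = 19/2; row 3: 18/2 = 9; row 4: 6/2 = 3. Minimum is 3 at row 4 (s4 leaves); pivot element 2.
Pivot on row 4; the Z-row RHS becomes 0 − (-5)·3 = 15.
Next entering variable (most negative Z-row entry -11/2): x1.
Ratio test on column x1 — row 1: entry 0 ≤ 0; row 2: entry -1 ≤ 0; row 3: entry 0 ≤ 0; row 4: 3/(1/2) = 6. Minimum is 6 at row 4 (x3 leaves); pivot element 1/2.
After the second pivot the Z-row RHS is 15 − (-11/2)·6 = 48.

48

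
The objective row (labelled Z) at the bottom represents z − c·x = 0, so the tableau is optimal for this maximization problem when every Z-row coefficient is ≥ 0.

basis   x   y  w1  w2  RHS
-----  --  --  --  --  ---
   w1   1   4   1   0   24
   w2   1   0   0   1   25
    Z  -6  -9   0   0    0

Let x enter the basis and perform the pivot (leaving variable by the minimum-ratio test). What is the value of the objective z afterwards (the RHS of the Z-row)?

144

Ratio test on column x — row 1: 24/1 = 24; row 2: 25/1 = 25. Minimum is 24 at row 1 (w1 leaves); pivot element 1.
Pivot on row 1; the Z-row RHS becomes 0 − (-6)·24 = 144.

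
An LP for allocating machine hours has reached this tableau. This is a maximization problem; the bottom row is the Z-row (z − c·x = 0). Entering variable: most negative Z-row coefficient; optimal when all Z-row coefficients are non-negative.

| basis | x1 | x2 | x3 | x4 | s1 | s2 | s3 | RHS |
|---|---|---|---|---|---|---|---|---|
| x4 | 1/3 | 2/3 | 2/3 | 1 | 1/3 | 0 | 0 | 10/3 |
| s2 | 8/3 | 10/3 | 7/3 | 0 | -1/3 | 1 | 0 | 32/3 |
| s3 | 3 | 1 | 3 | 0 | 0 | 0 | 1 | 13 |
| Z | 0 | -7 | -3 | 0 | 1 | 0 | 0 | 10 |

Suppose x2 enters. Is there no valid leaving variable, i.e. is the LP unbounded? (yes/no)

no

Column x2 has positive entries in row(s) 1, 2, 3, so the ratio test bounds it — not unbounded.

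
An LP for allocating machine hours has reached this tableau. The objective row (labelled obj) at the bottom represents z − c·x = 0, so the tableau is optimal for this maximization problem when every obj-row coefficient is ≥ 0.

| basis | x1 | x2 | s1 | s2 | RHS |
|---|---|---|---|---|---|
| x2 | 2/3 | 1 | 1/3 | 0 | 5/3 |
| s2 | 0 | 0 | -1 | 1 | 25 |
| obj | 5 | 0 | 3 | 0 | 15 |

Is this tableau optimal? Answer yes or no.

Every obj-row coefficient is ≥ 0, so the tableau is optimal.

yes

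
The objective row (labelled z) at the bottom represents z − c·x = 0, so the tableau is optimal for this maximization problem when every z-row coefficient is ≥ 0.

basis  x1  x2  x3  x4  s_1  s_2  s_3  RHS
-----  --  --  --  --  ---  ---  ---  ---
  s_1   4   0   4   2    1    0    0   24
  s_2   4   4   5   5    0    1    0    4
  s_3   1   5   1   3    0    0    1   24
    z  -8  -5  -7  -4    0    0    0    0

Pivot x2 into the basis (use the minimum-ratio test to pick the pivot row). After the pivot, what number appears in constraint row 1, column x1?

Ratio test on column x2 — row 1: entry 0 ≤ 0; row 2: 4/4 = 1; row 3: 24/5 = 24/5. Minimum is 1 at row 2 (s_2 leaves); pivot element 4.
Divide row 2 by 4; eliminate column x2 from the other rows.
Row 1 update in column x1: 4 − 0·1 = 4.

4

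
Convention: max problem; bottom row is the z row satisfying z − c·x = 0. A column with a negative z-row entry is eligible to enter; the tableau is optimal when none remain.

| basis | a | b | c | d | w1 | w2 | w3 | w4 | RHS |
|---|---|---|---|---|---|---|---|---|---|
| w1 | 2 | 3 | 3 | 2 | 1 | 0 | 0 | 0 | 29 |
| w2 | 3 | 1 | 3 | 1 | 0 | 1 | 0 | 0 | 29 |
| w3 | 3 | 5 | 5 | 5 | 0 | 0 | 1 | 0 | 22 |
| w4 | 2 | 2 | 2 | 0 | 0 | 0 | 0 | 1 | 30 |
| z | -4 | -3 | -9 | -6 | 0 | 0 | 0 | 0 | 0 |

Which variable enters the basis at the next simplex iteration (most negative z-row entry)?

c

Negative z-row entries: a: -4, b: -3, c: -9, d: -6.
The most negative is -9 in column c, so c enters.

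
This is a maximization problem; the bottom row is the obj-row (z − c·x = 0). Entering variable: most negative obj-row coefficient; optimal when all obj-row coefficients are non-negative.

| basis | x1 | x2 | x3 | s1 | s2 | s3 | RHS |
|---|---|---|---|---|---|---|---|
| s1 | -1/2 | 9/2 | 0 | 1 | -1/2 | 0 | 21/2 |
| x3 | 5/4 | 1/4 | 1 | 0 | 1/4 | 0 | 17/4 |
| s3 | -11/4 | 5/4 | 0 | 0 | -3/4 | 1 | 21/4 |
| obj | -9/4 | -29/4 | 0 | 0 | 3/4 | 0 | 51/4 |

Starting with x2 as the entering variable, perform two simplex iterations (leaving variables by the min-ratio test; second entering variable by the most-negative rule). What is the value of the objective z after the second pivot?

884/23

Ratio test on column x2 — row 1: (21/2)/(9/2) = 7/3; row 2: (17/4)/(1/4) = 17; row 3: (21/4)/(5/4) = 21/5. Minimum is 7/3 at row 1 (s1 leaves); pivot element 9/2.
Pivot on row 1; the obj-row RHS becomes 51/4 − (-29/4)·(7/3) = 89/3.
Next entering variable (most negative obj-row entry -55/18): x1.
Ratio test on column x1 — row 1: entry -1/9 ≤ 0; row 2: (11/3)/(23/18) = 66/23; row 3: entry -47/18 ≤ 0. Minimum is 66/23 at row 2 (x3 leaves); pivot element 23/18.
After the second pivot the obj-row RHS is 89/3 − (-55/18)·(66/23) = 884/23.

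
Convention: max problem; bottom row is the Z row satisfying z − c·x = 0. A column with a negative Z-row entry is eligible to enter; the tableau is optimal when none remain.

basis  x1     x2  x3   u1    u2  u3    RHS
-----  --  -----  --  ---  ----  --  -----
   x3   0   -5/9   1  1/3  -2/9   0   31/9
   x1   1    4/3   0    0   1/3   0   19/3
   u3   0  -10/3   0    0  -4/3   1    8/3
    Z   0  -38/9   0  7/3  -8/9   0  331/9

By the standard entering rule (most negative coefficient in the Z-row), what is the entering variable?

x2

Negative Z-row entries: x2: -38/9, u2: -8/9.
The most negative is -38/9 in column x2, so x2 enters.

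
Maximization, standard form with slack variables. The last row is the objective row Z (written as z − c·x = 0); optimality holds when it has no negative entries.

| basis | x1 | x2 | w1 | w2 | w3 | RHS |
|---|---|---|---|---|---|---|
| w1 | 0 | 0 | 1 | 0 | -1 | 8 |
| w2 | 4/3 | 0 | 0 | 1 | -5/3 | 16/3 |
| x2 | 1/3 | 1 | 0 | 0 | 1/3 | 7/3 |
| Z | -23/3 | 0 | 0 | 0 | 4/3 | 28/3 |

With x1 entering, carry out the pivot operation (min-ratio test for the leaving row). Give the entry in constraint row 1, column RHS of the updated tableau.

8

Ratio test on column x1 — row 1: entry 0 ≤ 0; row 2: (16/3)/(4/3) = 4; row 3: (7/3)/(1/3) = 7. Minimum is 4 at row 2 (w2 leaves); pivot element 4/3.
Divide row 2 by 4/3; eliminate column x1 from the other rows.
Row 1 update in column RHS: 8 − 0·4 = 8.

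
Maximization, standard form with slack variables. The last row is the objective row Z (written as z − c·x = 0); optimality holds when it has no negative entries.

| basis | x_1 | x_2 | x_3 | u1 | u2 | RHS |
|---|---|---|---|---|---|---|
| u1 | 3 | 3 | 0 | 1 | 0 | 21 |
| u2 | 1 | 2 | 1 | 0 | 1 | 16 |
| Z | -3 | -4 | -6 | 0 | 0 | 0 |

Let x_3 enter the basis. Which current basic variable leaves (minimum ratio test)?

u2

Column x_3 entries and ratios — u1: 0 ≤ 0, skip; u2: 16/1 = 16.
Smallest ratio is 16 in the row of u2, so u2 leaves.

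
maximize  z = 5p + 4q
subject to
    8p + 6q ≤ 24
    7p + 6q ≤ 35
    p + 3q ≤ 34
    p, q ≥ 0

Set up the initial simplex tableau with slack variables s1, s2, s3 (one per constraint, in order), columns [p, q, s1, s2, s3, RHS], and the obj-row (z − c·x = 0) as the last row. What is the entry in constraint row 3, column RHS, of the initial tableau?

The RHS of constraint 3 is b_3 = 34.

34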